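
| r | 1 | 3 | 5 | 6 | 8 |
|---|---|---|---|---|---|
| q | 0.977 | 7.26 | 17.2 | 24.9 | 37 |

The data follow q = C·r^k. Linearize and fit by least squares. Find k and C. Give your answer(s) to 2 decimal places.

Let Y = ln q. Fitting Y = k·ln r + ln C by least squares:
Σln r = 6.5793, Σ(ln r)² = 11.3317, Σln q = 11.6298, Σln r·ln q = 20.0255.
Equations: 11.3317·k + 6.5793·ln C = 20.0255;  6.5793·k + 5·ln C = 11.6298.
Slope k = (n·Σln r·ln q − Σln r·Σln q)/(n·Σ(ln r)² − (Σln r)²) = (5·20.0255 − 6.5793·11.6298)/13.3720 = 1.76579; ln C = (Σln q − k·Σln r)/n = 0.00244, so C = exp(0.00244) = 1.00245.

k = 1.77, C = 1.00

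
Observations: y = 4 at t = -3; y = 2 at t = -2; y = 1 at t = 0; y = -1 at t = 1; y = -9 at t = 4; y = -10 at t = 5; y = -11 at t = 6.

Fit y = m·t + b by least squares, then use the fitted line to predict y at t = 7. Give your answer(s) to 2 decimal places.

ŷ = -13.10

Entries of MᵀM: Σt·t = 91, Σt = 11, Σ1 = 7.
Moment sums: Σt·y = -169, Σy = -24.
Eliminating b: 7·(row 1) − 11·(row 2) gives 516·m = 7·(-169) − 11·(-24) = -919, so m = -919/516.
Then b = ((-24) − 11·(-919/516))/7 = -325/516.
At t = 7: ŷ = (-919/516)·(7) + (-325/516)·(1) = -3379/258.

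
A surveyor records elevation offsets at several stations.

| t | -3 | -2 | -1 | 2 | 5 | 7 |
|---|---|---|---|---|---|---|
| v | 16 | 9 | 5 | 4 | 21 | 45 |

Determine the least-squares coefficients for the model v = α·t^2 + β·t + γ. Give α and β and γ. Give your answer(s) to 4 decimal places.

α = 1.0688, β = -1.4200, γ = 2.1720

Entries of AᵀA: Σt^2·t^2 = 3140, Σt^2·t = 440, Σt^2 = 92, Σt·t = 92, Σt = 8, Σ1 = 6.
Right-hand side: Σt^2·v = 2931, Σt·v = 357, Σv = 100.
So AᵀA·[α, β, γ]ᵀ = Aᵀv: [[3140, 440, 92]; [440, 92, 8]; [92, 8, 6]]·[α, β, γ]ᵀ = [2931, 357, 100]ᵀ.
Solving the 3×3 system (Gaussian elimination) gives α = 10675/9988, β = -14183/9988, γ = 10847/4994.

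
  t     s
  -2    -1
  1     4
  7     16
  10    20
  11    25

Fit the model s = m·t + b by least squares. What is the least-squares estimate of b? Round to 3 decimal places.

The normal system AᵀA·[m, b]ᵀ = Aᵀs is [[275, 27]; [27, 5]]·[m, b]ᵀ = [593, 64]ᵀ.
Δ = 275·5 − 27² = 646.
m = (593·5 − 27·64)/646 = 1237/646; b = (275·64 − 27·593)/646 = 1589/646.

b = 2.460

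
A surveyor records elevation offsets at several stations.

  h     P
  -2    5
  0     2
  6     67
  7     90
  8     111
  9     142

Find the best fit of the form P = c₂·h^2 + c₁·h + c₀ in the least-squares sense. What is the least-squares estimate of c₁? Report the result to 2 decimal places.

From the data, Σh^2·h^2 = 14370, Σh^2·h = 1792, Σh^2 = 234, Σh·h = 234, Σh = 28, Σ1 = 6.
For AᵀP: Σh^2·P = 25448, Σh·P = 3188, ΣP = 417.
Normal equations: [[14370, 1792, 234]; [1792, 234, 28]; [234, 28, 6]]·[c₂, c₁, c₀]ᵀ = [25448, 3188, 417]ᵀ.
Row-reducing yields c₂ = 23915/15564, c₁ = 20887/12970, c₀ = 160229/77820.

c₁ = 1.61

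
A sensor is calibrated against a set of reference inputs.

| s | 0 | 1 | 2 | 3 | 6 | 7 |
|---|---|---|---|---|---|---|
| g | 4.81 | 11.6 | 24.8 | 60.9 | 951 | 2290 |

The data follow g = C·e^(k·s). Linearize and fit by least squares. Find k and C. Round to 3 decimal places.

k = 0.885, C = 4.572

Taking logs, ln g = k·s + ln C, so regress ln g on s.
Sums: Σs = 19.0000, Σ(s)² = 99.0000, Σln g = 25.9356, Σs·ln g = 116.4996.
Normal system: [[99.0000, 19.0000]; [19.0000, 6]]·[k, ln C]ᵀ = [116.4996, 25.9356]ᵀ.
Solving (det = 233.0000): k = 0.88507, ln C = 1.51988, so C = exp(1.51988) = 4.57167.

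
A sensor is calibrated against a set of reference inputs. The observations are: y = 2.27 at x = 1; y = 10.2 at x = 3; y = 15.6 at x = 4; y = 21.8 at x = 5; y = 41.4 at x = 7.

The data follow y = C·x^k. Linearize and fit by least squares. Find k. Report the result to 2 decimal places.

k = 1.46

Taking logs, ln y = k·ln x + ln C, so regress ln y on ln x.
Sums: Σln x = 6.0403, Σ(ln x)² = 9.5056, Σln y = 12.6946, Σln x·ln y = 18.5652.
Normal system: [[9.5056, 6.0403]; [6.0403, 5]]·[k, ln C]ᵀ = [18.5652, 12.6946]ᵀ.
Δ = 9.5056·5 − (6.0403)² = 11.0434; k = (18.5652·5 − 6.0403·12.6946)/11.0434 = 1.46218, ln C = (9.5056·12.6946 − 6.0403·18.5652)/11.0434 = 0.77254.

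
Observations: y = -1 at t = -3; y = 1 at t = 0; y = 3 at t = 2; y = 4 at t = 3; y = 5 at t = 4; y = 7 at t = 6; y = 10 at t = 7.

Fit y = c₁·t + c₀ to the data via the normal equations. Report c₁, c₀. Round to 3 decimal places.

c₁ = 1.040, c₀ = 1.320

Sums needed: Σt·t = 123, Σt = 19, Σ1 = 7.
For Aᵀy: Σt·y = 153, Σy = 29.
So AᵀA·[c₁, c₀]ᵀ = Aᵀy: [[123, 19]; [19, 7]]·[c₁, c₀]ᵀ = [153, 29]ᵀ.
Determinant 123·7 − 19² = 500.
c₁ = (153·7 − 19·29)/500 = 26/25; c₀ = (123·29 − 19·153)/500 = 33/25.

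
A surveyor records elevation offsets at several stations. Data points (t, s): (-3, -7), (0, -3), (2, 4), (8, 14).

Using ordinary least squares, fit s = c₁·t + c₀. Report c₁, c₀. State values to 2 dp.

c₁ = 1.96, c₀ = -1.43

Setting ∂/∂c₁ … = 0 gives: 77·c₁ + 7·c₀ = 141;  7·c₁ + 4·c₀ = 8.
Eliminating c₀: 4·(row 1) − 7·(row 2) gives 259·c₁ = 4·141 − 7·8 = 508, so c₁ = 508/259.
Then c₀ = (8 − 7·(508/259))/4 = -53/37.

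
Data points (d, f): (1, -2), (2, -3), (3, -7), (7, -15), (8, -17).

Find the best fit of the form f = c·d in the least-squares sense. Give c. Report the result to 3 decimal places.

c = -2.126

With design matrix X, XᵀX = [[127]] and Xᵀf = [-270]ᵀ.
c = (-270)/127 = -2.12598.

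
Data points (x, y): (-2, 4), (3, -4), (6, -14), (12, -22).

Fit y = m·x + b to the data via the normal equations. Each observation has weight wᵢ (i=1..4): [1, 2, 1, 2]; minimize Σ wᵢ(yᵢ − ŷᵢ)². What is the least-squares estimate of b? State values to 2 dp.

b = 0.48

Normal-equation sums: Σwᵢ·x·x = 346, Σwᵢ·x = 34, Σwᵢ·1 = 6.
For MᵀWy: Σwᵢ·x·y = -644, Σwᵢ·y = -62.
So MᵀWM·[m, b]ᵀ = MᵀWy: [[346, 34]; [34, 6]]·[m, b]ᵀ = [-644, -62]ᵀ.
Determinant 346·6 − 34² = 920.
m = ((-644)·6 − 34·(-62))/920 = -439/230; b = (346·(-62) − 34·(-644))/920 = 111/230.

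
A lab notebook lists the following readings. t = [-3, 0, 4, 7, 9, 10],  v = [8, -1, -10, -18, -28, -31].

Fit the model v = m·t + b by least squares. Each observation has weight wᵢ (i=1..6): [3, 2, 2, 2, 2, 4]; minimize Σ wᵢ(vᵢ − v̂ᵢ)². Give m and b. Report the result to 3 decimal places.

m = -2.964, b = -0.236

With design matrix M, MᵀWM = [[719, 71]; [71, 15]] and MᵀWv = [-2148, -214]ᵀ.
det = 719·15 − 71² = 5744.
m = ((-2148)·15 − 71·(-214))/5744 = -8513/2872; b = (719·(-214) − 71·(-2148))/5744 = -679/2872.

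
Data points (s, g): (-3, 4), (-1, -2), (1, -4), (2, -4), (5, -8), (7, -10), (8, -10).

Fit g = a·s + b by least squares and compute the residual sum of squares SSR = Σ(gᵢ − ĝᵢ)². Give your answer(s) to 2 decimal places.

SSR = 9.56

Compute the Gram sums: Σs·s = 153, Σs = 19, Σ1 = 7.
For Aᵀg: Σs·g = -212, Σg = -34.
Determinant 153·7 − 19² = 710.
a = ((-212)·7 − 19·(-34))/710 = -419/355; b = (153·(-34) − 19·(-212))/710 = -587/355.
Residuals: 150/71, -542/355, -414/355, 1/71, -158/355, -6/71, 389/355; SSR = 3394/355.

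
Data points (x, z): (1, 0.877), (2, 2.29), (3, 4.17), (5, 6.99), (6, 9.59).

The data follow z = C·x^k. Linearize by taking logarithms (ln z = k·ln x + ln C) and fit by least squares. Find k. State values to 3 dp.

k = 1.312

With ln zᵢ as the transformed response and ln xᵢ as the regressor:
XᵀX = [[7.4881, 5.1930]; [5.1930, 5]], rhs = [9.3232, 6.3304]ᵀ  (here Σln x = 5.1930, Σ(ln x)² = 7.4881, Σln z = 6.3304, Σln x·ln z = 9.3232).
Δ = 7.4881·5 − (5.1930)² = 10.4737; k = (9.3232·5 − 5.1930·6.3304)/10.4737 = 1.31210, ln C = (7.4881·6.3304 − 5.1930·9.3232)/10.4737 = -0.09665.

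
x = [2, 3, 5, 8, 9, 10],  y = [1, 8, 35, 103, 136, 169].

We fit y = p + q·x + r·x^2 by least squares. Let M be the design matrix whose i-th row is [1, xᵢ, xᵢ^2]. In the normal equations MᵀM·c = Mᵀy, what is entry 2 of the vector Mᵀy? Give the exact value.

3939

Entry 2 ↔ basis x, so (Mᵀy)_{2} = Σᵢ (x)·yᵢ = (2)·(1) + (3)·(8) + (5)·(35) + (8)·(103) + (9)·(136) + (10)·(169) = 3939.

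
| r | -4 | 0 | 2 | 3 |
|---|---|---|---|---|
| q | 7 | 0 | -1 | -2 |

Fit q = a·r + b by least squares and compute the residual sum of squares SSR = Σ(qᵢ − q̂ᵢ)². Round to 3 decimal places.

SSR = 2.383

The normal system XᵀX·[a, b]ᵀ = Xᵀq is [[29, 1]; [1, 4]]·[a, b]ᵀ = [-36, 4]ᵀ.
Δ = 29·4 − 1² = 115.
a = ((-36)·4 − 1·4)/115 = -148/115; b = (29·4 − 1·(-36))/115 = 152/115.
Residuals: 61/115, -152/115, 29/115, 62/115; SSR = 274/115.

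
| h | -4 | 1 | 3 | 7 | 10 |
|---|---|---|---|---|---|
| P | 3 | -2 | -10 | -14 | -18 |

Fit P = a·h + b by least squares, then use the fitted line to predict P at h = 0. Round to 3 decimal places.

MᵀM·[a, b]ᵀ = MᵀP reads: 175·a + 17·b = -322;  17·a + 5·b = -41.
Eliminating b: 5·(row 1) − 17·(row 2) gives 586·a = 5·(-322) − 17·(-41) = -913, so a = -913/586.
Then b = ((-41) − 17·(-913/586))/5 = -1701/586.
At h = 0: P̂ = (-913/586)·(0) + (-1701/586)·(1) = -1701/586.

P̂ = -2.903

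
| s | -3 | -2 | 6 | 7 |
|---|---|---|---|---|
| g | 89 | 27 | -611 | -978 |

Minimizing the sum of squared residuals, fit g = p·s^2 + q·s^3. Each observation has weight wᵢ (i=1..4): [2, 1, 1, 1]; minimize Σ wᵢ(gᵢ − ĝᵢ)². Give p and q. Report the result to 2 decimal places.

p = 0.93, q = -2.98

Compute the Gram sums: Σwᵢ·s^2·s^2 = 3875, Σwᵢ·s^2·s^3 = 24065, Σwᵢ·s^3·s^3 = 165827.
For MᵀWg: Σwᵢ·s^2·g = -68208, Σwᵢ·s^3·g = -472452.
MᵀWM·[p, q]ᵀ = MᵀWg becomes [[3875, 24065]; [24065, 165827]]·[p, q]ᵀ = [-68208, -472452]ᵀ.
Eliminating q: 165827·(row 1) − 24065·(row 2) gives 63455400·p = 165827·(-68208) − 24065·(-472452) = 58829364, so p = 1634149/1762650.
Then q = ((-472452) − 24065·(1634149/1762650))/165827 = -1051811/352530.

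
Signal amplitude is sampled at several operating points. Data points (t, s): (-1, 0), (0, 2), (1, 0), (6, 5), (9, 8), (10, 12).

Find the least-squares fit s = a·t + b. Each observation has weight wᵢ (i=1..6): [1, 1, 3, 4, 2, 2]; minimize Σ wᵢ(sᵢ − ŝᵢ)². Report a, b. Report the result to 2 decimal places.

Normal-equation sums: Σwᵢ·t·t = 510, Σwᵢ·t = 64, Σwᵢ·1 = 13.
Moment sums: Σwᵢ·t·s = 504, Σwᵢ·s = 62.
So AᵀWA·[a, b]ᵀ = AᵀWs: [[510, 64]; [64, 13]]·[a, b]ᵀ = [504, 62]ᵀ.
Δ = 510·13 − 64² = 2534.
a = (504·13 − 64·62)/2534 = 1292/1267; b = (510·62 − 64·504)/2534 = -318/1267.

a = 1.02, b = -0.25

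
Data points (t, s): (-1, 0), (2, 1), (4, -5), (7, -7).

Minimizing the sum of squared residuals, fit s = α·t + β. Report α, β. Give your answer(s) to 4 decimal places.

α = -1.0000, β = 0.2500

Compute the Gram sums: Σt·t = 70, Σt = 12, Σ1 = 4.
For Xᵀs: Σt·s = -67, Σs = -11.
Normal equations: [[70, 12]; [12, 4]]·[α, β]ᵀ = [-67, -11]ᵀ.
det = 70·4 − 12² = 136.
α = ((-67)·4 − 12·(-11))/136 = -1; β = (70·(-11) − 12·(-67))/136 = 1/4.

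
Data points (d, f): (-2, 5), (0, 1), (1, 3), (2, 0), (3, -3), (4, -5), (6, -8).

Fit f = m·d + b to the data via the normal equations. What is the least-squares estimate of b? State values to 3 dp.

b = 2.333

Normal-equation sums: Σd·d = 70, Σd = 14, Σ1 = 7.
For Mᵀf: Σd·f = -84, Σf = -7.
det = 70·7 − 14² = 294.
m = ((-84)·7 − 14·(-7))/294 = -5/3; b = (70·(-7) − 14·(-84))/294 = 7/3.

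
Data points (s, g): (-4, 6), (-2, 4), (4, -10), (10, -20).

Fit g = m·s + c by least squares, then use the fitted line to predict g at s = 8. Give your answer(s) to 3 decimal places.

Normal-equation sums: Σs·s = 136, Σs = 8, Σ1 = 4.
And Σs·g = -272, Σg = -20.
Determinant 136·4 − 8² = 480.
m = ((-272)·4 − 8·(-20))/480 = -29/15; c = (136·(-20) − 8·(-272))/480 = -17/15.
At s = 8: ĝ = (-29/15)·(8) + (-17/15)·(1) = -83/5.

ĝ = -16.600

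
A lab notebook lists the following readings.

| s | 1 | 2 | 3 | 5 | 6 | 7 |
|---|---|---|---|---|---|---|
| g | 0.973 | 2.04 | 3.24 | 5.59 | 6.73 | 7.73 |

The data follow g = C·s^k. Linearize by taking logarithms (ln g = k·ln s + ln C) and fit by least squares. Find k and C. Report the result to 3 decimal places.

k = 1.074, C = 0.978

Linearized form: ln g = k·ln s + ln C. From the 6 transformed points,
Σln s = 7.1389, Σ(ln s)² = 11.2747, Σln g = 7.5338, Σln s·ln g = 11.9512.
Normal system: [[11.2747, 7.1389]; [7.1389, 6]]·[k, ln C]ᵀ = [11.9512, 7.5338]ᵀ.
Δ = 11.2747·6 − (7.1389)² = 16.6845; k = (11.9512·6 − 7.1389·7.5338)/16.6845 = 1.07431, ln C = (11.2747·7.5338 − 7.1389·11.9512)/16.6845 = -0.02259, so C = exp(-0.02259) = 0.97766.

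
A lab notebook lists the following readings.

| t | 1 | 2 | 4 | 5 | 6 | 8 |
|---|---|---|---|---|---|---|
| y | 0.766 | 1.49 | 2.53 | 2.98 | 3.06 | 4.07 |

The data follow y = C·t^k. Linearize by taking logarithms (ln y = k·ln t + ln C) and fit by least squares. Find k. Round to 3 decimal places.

With ln yᵢ as the transformed response and ln tᵢ as the regressor:
AᵀA = [[12.5270, 7.5601]; [7.5601, 6]], rhs = [8.2433, 4.6744]ᵀ  (here Σln t = 7.5601, Σ(ln t)² = 12.5270, Σln y = 4.6744, Σln t·ln y = 8.2433).
Δ = 12.5270·6 − (7.5601)² = 18.0074; k = (8.2433·6 − 7.5601·4.6744)/18.0074 = 0.78418, ln C = (12.5270·4.6744 − 7.5601·8.2433)/18.0074 = -0.20900.

k = 0.784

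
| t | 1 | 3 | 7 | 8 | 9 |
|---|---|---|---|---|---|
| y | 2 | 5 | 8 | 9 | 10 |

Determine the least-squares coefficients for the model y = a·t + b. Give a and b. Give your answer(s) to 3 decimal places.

a = 0.945, b = 1.508

Compute the Gram sums: Σt·t = 204, Σt = 28, Σ1 = 5.
And Σt·y = 235, Σy = 34.
Δ = 204·5 − 28² = 236.
a = (235·5 − 28·34)/236 = 223/236; b = (204·34 − 28·235)/236 = 89/59.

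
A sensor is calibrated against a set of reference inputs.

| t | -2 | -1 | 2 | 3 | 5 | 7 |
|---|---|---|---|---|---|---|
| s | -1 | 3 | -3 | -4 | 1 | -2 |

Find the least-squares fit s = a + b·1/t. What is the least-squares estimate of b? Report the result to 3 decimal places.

b = -3.472

Entries of MᵀM: Σ1 = 6, Σ1/t = -34/105, Σ1/t·1/t = 36857/22050.
And Σs = -6, Σ1/t·s = -569/105.
det = 6·(36857/22050) − (-34/105)² = 21883/2205.
a = ((-6)·(36857/22050) − (-34/105)·(-569/105))/(21883/2205) = -129917/109415; b = (6·(-569/105) − (-34/105)·(-6))/(21883/2205) = -75978/21883.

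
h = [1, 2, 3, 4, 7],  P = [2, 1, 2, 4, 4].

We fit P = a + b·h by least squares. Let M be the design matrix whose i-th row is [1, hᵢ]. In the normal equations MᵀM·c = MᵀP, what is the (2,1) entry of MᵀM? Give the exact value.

17

Row 2 ↔ basis h, column 1 ↔ basis 1, so (MᵀM)_{2,1} = Σᵢ h = (1)·(1) + (2)·(1) + (3)·(1) + (4)·(1) + (7)·(1) = 17.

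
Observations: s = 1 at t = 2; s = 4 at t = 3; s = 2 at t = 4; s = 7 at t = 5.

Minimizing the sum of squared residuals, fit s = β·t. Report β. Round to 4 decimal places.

Compute the Gram sums: Σt·t = 54.
For Aᵀs: Σt·s = 57.
Normal equations: [[54]]·[β]ᵀ = [57]ᵀ.
Hence β = 57 / 54 ≈ 1.05556.

β = 1.0556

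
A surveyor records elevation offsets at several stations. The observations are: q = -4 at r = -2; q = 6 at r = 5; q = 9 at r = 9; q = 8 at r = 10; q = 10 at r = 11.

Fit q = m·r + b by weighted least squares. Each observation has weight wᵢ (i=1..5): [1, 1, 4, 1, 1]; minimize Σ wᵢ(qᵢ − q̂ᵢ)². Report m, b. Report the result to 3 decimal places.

Sums needed: Σwᵢ·r·r = 574, Σwᵢ·r = 60, Σwᵢ·1 = 8.
For XᵀWq: Σwᵢ·r·q = 552, Σwᵢ·q = 56.
Δ = 574·8 − 60² = 992.
m = (552·8 − 60·56)/992 = 33/31; b = (574·56 − 60·552)/992 = -61/62.

m = 1.065, b = -0.984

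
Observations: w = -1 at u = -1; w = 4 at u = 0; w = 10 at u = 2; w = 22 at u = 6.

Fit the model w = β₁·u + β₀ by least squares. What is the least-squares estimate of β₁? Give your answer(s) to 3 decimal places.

β₁ = 3.191

MᵀM·[β₁, β₀]ᵀ = Mᵀw reads: 41·β₁ + 7·β₀ = 153;  7·β₁ + 4·β₀ = 35.
Eliminating β₀: 4·(row 1) − 7·(row 2) gives 115·β₁ = 4·153 − 7·35 = 367, so β₁ = 367/115.
Then β₀ = (35 − 7·(367/115))/4 = 364/115.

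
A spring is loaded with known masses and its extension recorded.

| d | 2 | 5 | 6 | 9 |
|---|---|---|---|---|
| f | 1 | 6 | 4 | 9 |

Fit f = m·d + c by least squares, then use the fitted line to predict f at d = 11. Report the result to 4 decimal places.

With design matrix M, MᵀM = [[146, 22]; [22, 4]] and Mᵀf = [137, 20]ᵀ.
Eliminating c: 4·(row 1) − 22·(row 2) gives 100·m = 4·137 − 22·20 = 108, so m = 27/25.
Then c = (20 − 22·(27/25))/4 = -47/50.
At d = 11: f̂ = (27/25)·(11) + (-47/50)·(1) = 547/50.

f̂ = 10.9400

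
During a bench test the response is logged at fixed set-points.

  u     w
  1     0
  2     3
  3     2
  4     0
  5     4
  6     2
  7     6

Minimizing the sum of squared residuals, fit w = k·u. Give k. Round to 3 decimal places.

k = 0.614

Entries of AᵀA: Σu·u = 140.
For Aᵀw: Σu·w = 86.
Normal equations: [[140]]·[k]ᵀ = [86]ᵀ.
k = 86/140 = 0.614286.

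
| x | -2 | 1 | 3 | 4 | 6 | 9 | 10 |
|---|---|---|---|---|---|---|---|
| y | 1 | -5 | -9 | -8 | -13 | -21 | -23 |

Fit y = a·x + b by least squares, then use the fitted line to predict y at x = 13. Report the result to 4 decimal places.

ŷ = -28.1406

Entries of AᵀA: Σx·x = 247, Σx = 31, Σ1 = 7.
And Σx·y = -563, Σy = -78.
det = 247·7 − 31² = 768.
a = ((-563)·7 − 31·(-78))/768 = -1523/768; b = (247·(-78) − 31·(-563))/768 = -1813/768.
At x = 13: ŷ = (-1523/768)·(13) + (-1813/768)·(1) = -1801/64.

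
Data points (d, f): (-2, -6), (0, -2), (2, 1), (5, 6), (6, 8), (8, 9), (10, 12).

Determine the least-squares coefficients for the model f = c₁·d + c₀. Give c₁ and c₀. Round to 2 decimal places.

Normal-equation sums: Σd·d = 233, Σd = 29, Σ1 = 7.
And Σd·f = 284, Σf = 28.
Eliminating c₀: 7·(row 1) − 29·(row 2) gives 790·c₁ = 7·284 − 29·28 = 1176, so c₁ = 588/395.
Then c₀ = (28 − 29·(588/395))/7 = -856/395.

c₁ = 1.49, c₀ = -2.17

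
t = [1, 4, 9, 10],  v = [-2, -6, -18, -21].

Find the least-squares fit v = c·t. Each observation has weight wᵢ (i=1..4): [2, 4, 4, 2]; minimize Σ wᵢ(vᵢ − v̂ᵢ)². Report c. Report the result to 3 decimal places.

c = -1.980

Compute the Gram sums: Σwᵢ·t·t = 590.
For MᵀWv: Σwᵢ·t·v = -1168.
MᵀWM·[c]ᵀ = MᵀWv becomes [[590]]·[c]ᵀ = [-1168]ᵀ.
Hence c = -1168 / 590 ≈ -1.97966.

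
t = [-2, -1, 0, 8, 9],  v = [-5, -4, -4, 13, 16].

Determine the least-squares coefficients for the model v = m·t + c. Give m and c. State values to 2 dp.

Setting ∂/∂m … = 0 gives: 150·m + 14·c = 262;  14·m + 5·c = 16.
Determinant 150·5 − 14² = 554.
m = (262·5 − 14·16)/554 = 543/277; c = (150·16 − 14·262)/554 = -634/277.

m = 1.96, c = -2.29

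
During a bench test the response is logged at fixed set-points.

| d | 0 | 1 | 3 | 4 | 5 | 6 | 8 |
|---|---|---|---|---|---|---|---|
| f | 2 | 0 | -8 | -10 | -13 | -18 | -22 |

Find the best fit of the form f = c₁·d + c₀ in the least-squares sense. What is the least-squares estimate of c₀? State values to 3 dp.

Compute the Gram sums: Σd·d = 151, Σd = 27, Σ1 = 7.
Right-hand side: Σd·f = -413, Σf = -69.
det = 151·7 − 27² = 328.
c₁ = ((-413)·7 − 27·(-69))/328 = -257/82; c₀ = (151·(-69) − 27·(-413))/328 = 183/82.

c₀ = 2.232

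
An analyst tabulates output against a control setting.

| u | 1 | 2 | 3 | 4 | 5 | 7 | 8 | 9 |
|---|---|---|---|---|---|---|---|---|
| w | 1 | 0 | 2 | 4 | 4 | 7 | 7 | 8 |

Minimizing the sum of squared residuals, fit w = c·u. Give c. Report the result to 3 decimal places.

c = 0.884

Normal-equation sums: Σu·u = 249.
Moment sums: Σu·w = 220.
So MᵀM·[c]ᵀ = Mᵀw: [[249]]·[c]ᵀ = [220]ᵀ.
Hence c = 220 / 249 ≈ 0.883534.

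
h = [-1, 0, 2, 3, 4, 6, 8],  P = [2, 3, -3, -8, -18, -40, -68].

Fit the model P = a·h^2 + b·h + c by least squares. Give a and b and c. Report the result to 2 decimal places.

a = -0.99, b = -0.96, c = 2.61

Setting ∂/∂a … = 0 gives: 5746·a + 826·b + 130·c = -6162;  826·a + 130·b + 22·c = -888;  130·a + 22·b + 7·c = -132.
Row-reducing yields a = -1835/1848, b = -1781/1848, c = 1207/462.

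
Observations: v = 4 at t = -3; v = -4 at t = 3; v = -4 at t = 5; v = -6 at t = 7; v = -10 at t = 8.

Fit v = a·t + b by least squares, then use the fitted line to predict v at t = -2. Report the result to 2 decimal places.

v̂ = 2.79

With design matrix A, AᵀA = [[156, 20]; [20, 5]] and Aᵀv = [-166, -20]ᵀ.
det = 156·5 − 20² = 380.
a = ((-166)·5 − 20·(-20))/380 = -43/38; b = (156·(-20) − 20·(-166))/380 = 10/19.
At t = -2: v̂ = (-43/38)·(-2) + (10/19)·(1) = 53/19.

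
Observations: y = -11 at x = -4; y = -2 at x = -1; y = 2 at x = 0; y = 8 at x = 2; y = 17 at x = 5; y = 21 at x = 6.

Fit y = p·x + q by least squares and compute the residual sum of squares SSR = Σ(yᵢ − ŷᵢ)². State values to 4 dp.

Setting ∂/∂p … = 0 gives: 82·p + 8·q = 273;  8·p + 6·q = 35.
(Σx·x = 82, Σx = 8, Σ1 = 6, Σx·y = 273, Σy = 35.)
Eliminating q: 6·(row 1) − 8·(row 2) gives 428·p = 6·273 − 8·35 = 1358, so p = 679/214.
Then q = (35 − 8·(679/214))/6 = 343/214.
Residuals: 19/214, -46/107, 85/214, 11/214, -50/107, 77/214; SSR = 75/107.

SSR = 0.7009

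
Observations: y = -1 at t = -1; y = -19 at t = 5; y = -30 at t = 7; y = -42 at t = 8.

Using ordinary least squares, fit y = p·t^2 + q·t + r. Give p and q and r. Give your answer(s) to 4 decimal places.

Sums needed: Σt^2·t^2 = 7123, Σt^2·t = 979, Σt^2 = 139, Σt·t = 139, Σt = 19, Σ1 = 4.
Moment sums: Σt^2·y = -4634, Σt·y = -640, Σy = -92.
Inverting the 3×3 Gram matrix, [p, q, r]ᵀ = [-713/1356, -1641/2260, -2168/1695]ᵀ.

p = -0.5258, q = -0.7261, r = -1.2791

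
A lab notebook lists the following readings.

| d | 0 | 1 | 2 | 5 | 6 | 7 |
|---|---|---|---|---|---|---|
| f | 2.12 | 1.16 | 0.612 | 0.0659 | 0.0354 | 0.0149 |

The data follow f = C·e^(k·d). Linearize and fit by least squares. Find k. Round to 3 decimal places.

k = -0.709

Taking logs, ln f = k·d + ln C, so regress ln f on d.
AᵀA = [[115.0000, 21.0000]; [21.0000, 6]], rhs = [-63.9227, -9.8582]ᵀ  (here Σd = 21.0000, Σ(d)² = 115.0000, Σln f = -9.8582, Σd·ln f = -63.9227).
Δ = 115.0000·6 − (21.0000)² = 249.0000; k = (-63.9227·6 − 21.0000·-9.8582)/249.0000 = -0.70889, ln C = (115.0000·-9.8582 − 21.0000·-63.9227)/249.0000 = 0.83807.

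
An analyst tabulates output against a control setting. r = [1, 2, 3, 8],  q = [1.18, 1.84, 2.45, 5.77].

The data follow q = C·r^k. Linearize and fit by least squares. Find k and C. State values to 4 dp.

Taking logs, ln q = k·ln r + ln C, so regress ln q on ln r.
Sums: Σln r = 3.8712, Σ(ln r)² = 6.0115, Σln q = 3.4240, Σln r·ln q = 5.0517.
Normal system: [[6.0115, 3.8712]; [3.8712, 4]]·[k, ln C]ᵀ = [5.0517, 3.4240]ᵀ.
Δ = 6.0115·4 − (3.8712)² = 9.0597; k = (5.0517·4 − 3.8712·3.4240)/9.0597 = 0.76731, ln C = (6.0115·3.4240 − 3.8712·5.0517)/9.0597 = 0.11341, so C = exp(0.11341) = 1.12009.

k = 0.7673, C = 1.1201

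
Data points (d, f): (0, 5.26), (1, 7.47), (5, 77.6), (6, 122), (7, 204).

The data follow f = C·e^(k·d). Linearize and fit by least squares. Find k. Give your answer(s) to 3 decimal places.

Let Y = ln f. Fitting Y = k·d + ln C by least squares:
Σd = 19.0000, Σ(d)² = 111.0000, Σln f = 18.1447, Σd·ln f = 89.8197.
Equations: 111.0000·k + 19.0000·ln C = 89.8197;  19.0000·k + 5·ln C = 18.1447.
Slope k = (n·Σd·ln f − Σd·Σln f)/(n·Σ(d)² − (Σd)²) = (5·89.8197 − 19.0000·18.1447)/194.0000 = 0.53788; ln C = (Σln f − k·Σd)/n = 1.58501.

k = 0.538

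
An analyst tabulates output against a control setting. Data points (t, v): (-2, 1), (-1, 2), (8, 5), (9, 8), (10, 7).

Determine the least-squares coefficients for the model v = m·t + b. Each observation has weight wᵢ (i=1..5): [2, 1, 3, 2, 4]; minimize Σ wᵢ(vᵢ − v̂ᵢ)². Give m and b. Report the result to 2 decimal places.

The normal system XᵀWX·[m, b]ᵀ = XᵀWv is [[763, 77]; [77, 12]]·[m, b]ᵀ = [538, 63]ᵀ.
Eliminating b: 12·(row 1) − 77·(row 2) gives 3227·m = 12·538 − 77·63 = 1605, so m = 1605/3227.
Then b = (63 − 77·(1605/3227))/12 = 949/461.

m = 0.50, b = 2.06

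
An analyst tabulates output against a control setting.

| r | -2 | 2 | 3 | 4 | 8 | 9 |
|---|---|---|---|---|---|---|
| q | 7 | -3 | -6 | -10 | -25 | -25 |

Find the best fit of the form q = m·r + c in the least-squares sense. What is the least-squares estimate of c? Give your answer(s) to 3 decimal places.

c = 2.106

Compute the Gram sums: Σr·r = 178, Σr = 24, Σ1 = 6.
And Σr·q = -503, Σq = -62.
Δ = 178·6 − 24² = 492.
m = ((-503)·6 − 24·(-62))/492 = -255/82; c = (178·(-62) − 24·(-503))/492 = 259/123.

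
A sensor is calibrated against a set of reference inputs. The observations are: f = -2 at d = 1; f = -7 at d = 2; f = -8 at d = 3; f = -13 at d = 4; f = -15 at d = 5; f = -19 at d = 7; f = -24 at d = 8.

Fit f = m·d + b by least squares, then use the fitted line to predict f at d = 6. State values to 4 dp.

f̂ = -17.5652

The normal system XᵀX·[m, b]ᵀ = Xᵀf is [[168, 30]; [30, 7]]·[m, b]ᵀ = [-492, -88]ᵀ.
Δ = 168·7 − 30² = 276.
m = ((-492)·7 − 30·(-88))/276 = -67/23; b = (168·(-88) − 30·(-492))/276 = -2/23.
At d = 6: f̂ = (-67/23)·(6) + (-2/23)·(1) = -404/23.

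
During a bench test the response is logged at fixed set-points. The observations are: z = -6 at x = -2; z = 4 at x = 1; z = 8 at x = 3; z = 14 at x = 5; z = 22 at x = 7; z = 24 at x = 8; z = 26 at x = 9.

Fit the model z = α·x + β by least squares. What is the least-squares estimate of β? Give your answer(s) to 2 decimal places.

Entries of AᵀA: Σx·x = 233, Σx = 31, Σ1 = 7.
Moment sums: Σx·z = 690, Σz = 92.
Determinant 233·7 − 31² = 670.
α = (690·7 − 31·92)/670 = 989/335; β = (233·92 − 31·690)/670 = 23/335.

β = 0.07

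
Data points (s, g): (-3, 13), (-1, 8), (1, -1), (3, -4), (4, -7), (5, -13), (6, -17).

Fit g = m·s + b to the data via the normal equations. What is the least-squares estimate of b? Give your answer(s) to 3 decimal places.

The normal equations are: 97·m + 15·b = -255;  15·m + 7·b = -21.
(Σs·s = 97, Σs = 15, Σ1 = 7, Σs·g = -255, Σg = -21.)
Determinant 97·7 − 15² = 454.
m = ((-255)·7 − 15·(-21))/454 = -735/227; b = (97·(-21) − 15·(-255))/454 = 894/227.

b = 3.938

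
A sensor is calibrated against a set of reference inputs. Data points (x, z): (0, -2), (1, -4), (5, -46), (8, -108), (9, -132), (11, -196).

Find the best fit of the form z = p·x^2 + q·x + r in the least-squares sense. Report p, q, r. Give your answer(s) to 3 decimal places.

AᵀA·[p, q, r]ᵀ = Aᵀz reads: 25924·p + 2698·q + 292·r = -42474;  2698·p + 292·q + 34·r = -4442;  292·p + 34·q + 6·r = -488.
(Σx^2·x^2 = 25924, Σx^2·x = 2698, Σx^2 = 292, Σx·x = 292, Σx = 34, Σ1 = 6, Σx^2·z = -42474, Σx·z = -4442, Σz = -488.)
Inverting the 3×3 Gram matrix, [p, q, r]ᵀ = [-82996/56235, -15493/11247, -31891/18745]ᵀ.

p = -1.476, q = -1.378, r = -1.701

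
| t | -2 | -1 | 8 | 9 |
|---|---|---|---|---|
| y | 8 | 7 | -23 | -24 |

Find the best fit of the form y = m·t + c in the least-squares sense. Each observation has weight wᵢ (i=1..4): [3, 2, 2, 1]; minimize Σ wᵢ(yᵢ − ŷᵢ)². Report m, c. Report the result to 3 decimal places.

m = -3.093, c = 2.573

Entries of XᵀWX: Σwᵢ·t·t = 223, Σwᵢ·t = 17, Σwᵢ·1 = 8.
And Σwᵢ·t·y = -646, Σwᵢ·y = -32.
Eliminating c: 8·(row 1) − 17·(row 2) gives 1495·m = 8·(-646) − 17·(-32) = -4624, so m = -4624/1495.
Then c = ((-32) − 17·(-4624/1495))/8 = 3846/1495.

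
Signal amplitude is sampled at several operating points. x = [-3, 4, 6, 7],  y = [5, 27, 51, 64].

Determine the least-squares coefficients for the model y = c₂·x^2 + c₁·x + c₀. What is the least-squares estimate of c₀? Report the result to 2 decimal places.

c₀ = 3.53

From the data, Σx^2·x^2 = 4034, Σx^2·x = 596, Σx^2 = 110, Σx·x = 110, Σx = 14, Σ1 = 4.
Moment sums: Σx^2·y = 5449, Σx·y = 847, Σy = 147.
MᵀM·[c₂, c₁, c₀]ᵀ = Mᵀy becomes [[4034, 596, 110]; [596, 110, 14]; [110, 14, 4]]·[c₂, c₁, c₀]ᵀ = [5449, 847, 147]ᵀ.
Row-reducing yields c₂ = 5213/5676, c₁ = 12907/5676, c₀ = 6687/1892.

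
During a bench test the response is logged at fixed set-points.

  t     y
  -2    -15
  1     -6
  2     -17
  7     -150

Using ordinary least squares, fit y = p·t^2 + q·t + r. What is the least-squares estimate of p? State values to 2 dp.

p = -2.94

From the data, Σt^2·t^2 = 2434, Σt^2·t = 344, Σt^2 = 58, Σt·t = 58, Σt = 8, Σ1 = 4.
And Σt^2·y = -7484, Σt·y = -1060, Σy = -188.
Row-reducing yields p = -2438/829, q = -266/829, r = -3080/829.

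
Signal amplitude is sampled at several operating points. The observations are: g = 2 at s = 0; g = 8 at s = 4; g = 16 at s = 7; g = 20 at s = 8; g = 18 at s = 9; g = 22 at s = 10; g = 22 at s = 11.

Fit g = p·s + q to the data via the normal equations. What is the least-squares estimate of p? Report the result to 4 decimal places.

p = 1.9545

Compute the Gram sums: Σs·s = 431, Σs = 49, Σ1 = 7.
For Mᵀg: Σs·g = 928, Σg = 108.
Eliminating q: 7·(row 1) − 49·(row 2) gives 616·p = 7·928 − 49·108 = 1204, so p = 43/22.
Then q = (108 − 49·(43/22))/7 = 269/154.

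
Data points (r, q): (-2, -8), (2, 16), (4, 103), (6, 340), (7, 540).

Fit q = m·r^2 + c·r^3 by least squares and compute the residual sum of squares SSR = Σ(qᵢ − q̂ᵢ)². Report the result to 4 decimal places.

Entries of XᵀX: Σr^2·r^2 = 3985, Σr^2·r^3 = 25607, Σr^3·r^3 = 168529.
For Xᵀq: Σr^2·q = 40380, Σr^3·q = 265444.
Eliminating c: 168529·(row 1) − 25607·(row 2) gives 15869616·m = 168529·40380 − 25607·265444 = 7976512, so m = 498532/991851.
Then c = (265444 − 25607·(498532/991851))/168529 = 1486480/991851.
Residuals: 1962904/991851, 661216/330617, -135797/141693, -599164/330617, 186976/141693; SSR = 13747499/991851.

SSR = 13.8604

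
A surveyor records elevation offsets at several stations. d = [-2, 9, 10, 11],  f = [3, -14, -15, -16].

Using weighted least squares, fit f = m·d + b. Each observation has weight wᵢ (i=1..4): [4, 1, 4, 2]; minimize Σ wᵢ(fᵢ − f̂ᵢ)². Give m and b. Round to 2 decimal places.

m = -1.49, b = -0.01

Compute the Gram sums: Σwᵢ·d·d = 739, Σwᵢ·d = 63, Σwᵢ·1 = 11.
Right-hand side: Σwᵢ·d·f = -1102, Σwᵢ·f = -94.
MᵀWM·[m, b]ᵀ = MᵀWf becomes [[739, 63]; [63, 11]]·[m, b]ᵀ = [-1102, -94]ᵀ.
Eliminating b: 11·(row 1) − 63·(row 2) gives 4160·m = 11·(-1102) − 63·(-94) = -6200, so m = -155/104.
Then b = ((-94) − 63·(-155/104))/11 = -1/104.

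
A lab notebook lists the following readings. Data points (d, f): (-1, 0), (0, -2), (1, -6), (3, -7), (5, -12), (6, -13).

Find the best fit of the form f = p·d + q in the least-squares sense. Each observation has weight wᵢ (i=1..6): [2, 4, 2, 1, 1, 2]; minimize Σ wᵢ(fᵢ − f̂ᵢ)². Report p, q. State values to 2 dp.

Setting ∂/∂p … = 0 gives: 110·p + 20·q = -249;  20·p + 12·q = -65.
Eliminating q: 12·(row 1) − 20·(row 2) gives 920·p = 12·(-249) − 20·(-65) = -1688, so p = -211/115.
Then q = ((-65) − 20·(-211/115))/12 = -217/92.

p = -1.83, q = -2.36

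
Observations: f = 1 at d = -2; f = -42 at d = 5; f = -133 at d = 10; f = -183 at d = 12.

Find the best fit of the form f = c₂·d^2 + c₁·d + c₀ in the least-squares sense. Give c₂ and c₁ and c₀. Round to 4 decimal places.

Normal-equation sums: Σd^2·d^2 = 31377, Σd^2·d = 2845, Σd^2 = 273, Σd·d = 273, Σd = 25, Σ1 = 4.
Moment sums: Σd^2·f = -40698, Σd·f = -3738, Σf = -357.
Normal equations: [[31377, 2845, 273]; [2845, 273, 25]; [273, 25, 4]]·[c₂, c₁, c₀]ᵀ = [-40698, -3738, -357]ᵀ.
Row-reducing yields c₂ = -27291/27314, c₁ = -86319/27314, c₀ = -17835/13657.

c₂ = -0.9992, c₁ = -3.1602, c₀ = -1.3059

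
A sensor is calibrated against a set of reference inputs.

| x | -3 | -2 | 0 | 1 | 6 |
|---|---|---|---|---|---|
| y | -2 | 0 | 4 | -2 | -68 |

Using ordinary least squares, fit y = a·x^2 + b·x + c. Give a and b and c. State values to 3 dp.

a = -1.518, b = -2.661, c = 2.643

The normal equations are: 1394·a + 182·b + 50·c = -2468;  182·a + 50·b + 2·c = -404;  50·a + 2·b + 5·c = -68.
Solving the 3×3 system (Gaussian elimination) gives a = -85/56, b = -149/56, c = 37/14.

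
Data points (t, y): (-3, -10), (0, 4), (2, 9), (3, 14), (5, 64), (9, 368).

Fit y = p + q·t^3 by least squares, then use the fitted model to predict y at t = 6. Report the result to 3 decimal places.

Entries of XᵀX: Σ1 = 6, Σt^3 = 862, Σt^3·t^3 = 548588.
Right-hand side: Σy = 449, Σt^3·y = 276992.
So XᵀX·[p, q]ᵀ = Xᵀy: [[6, 862]; [862, 548588]]·[p, q]ᵀ = [449, 276992]ᵀ.
Δ = 6·548588 − 862² = 2548484.
p = (449·548588 − 862·276992)/2548484 = 1887227/637121; q = (6·276992 − 862·449)/2548484 = 637457/1274242.
At t = 6: ŷ = (1887227/637121)·(1) + (637457/1274242)·(216) = 70732583/637121.

ŷ = 111.019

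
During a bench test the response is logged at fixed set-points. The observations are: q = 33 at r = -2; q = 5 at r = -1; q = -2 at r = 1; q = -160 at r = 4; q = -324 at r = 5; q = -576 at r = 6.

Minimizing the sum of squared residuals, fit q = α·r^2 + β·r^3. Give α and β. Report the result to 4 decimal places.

α = 2.1093, β = -3.0178

From the data, Σr^2·r^2 = 2195, Σr^2·r^3 = 11893, Σr^3·r^3 = 66443.
Right-hand side: Σr^2·q = -31261, Σr^3·q = -175427.
Δ = 2195·66443 − 11893² = 4398936.
α = ((-31261)·66443 − 11893·(-175427))/4398936 = 386612/183289; β = (2195·(-175427) − 11893·(-31261))/4398936 = -553133/183289.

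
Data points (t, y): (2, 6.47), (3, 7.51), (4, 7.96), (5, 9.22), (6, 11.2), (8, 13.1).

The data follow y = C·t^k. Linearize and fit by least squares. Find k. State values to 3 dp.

k = 0.514

Taking logs, ln y = k·ln t + ln C, so regress ln y on ln t.
XᵀX = [[13.7340, 8.6587]; [8.6587, 6]], rhs = [19.6386, 13.1677]ᵀ  (here Σln t = 8.6587, Σ(ln t)² = 13.7340, Σln y = 13.1677, Σln t·ln y = 19.6386).
Δ = 13.7340·6 − (8.6587)² = 7.4309; k = (19.6386·6 − 8.6587·13.1677)/7.4309 = 0.51352, ln C = (13.7340·13.1677 − 8.6587·19.6386)/7.4309 = 1.45356.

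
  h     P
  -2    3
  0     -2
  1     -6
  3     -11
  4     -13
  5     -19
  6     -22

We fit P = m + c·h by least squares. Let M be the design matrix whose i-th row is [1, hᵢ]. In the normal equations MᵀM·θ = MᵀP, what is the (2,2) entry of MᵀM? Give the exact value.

91

Row 2 ↔ basis h, column 2 ↔ basis h, so (MᵀM)_{2,2} = Σᵢ (h)·(h) = (-2)·(-2) + (0)·(0) + (1)·(1) + (3)·(3) + (4)·(4) + (5)·(5) + (6)·(6) = 91.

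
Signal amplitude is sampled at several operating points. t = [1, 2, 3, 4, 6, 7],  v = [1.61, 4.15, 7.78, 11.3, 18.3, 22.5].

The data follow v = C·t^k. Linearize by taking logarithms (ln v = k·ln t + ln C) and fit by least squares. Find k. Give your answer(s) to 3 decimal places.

With ln vᵢ as the transformed response and ln tᵢ as the regressor:
AᵀA = [[10.6062, 6.9157]; [6.9157, 6]], rhs = [17.8689, 12.3961]ᵀ  (here Σln t = 6.9157, Σ(ln t)² = 10.6062, Σln v = 12.3961, Σln t·ln v = 17.8689).
Solving (det = 15.8099): k = 1.35897, ln C = 0.49965.

k = 1.359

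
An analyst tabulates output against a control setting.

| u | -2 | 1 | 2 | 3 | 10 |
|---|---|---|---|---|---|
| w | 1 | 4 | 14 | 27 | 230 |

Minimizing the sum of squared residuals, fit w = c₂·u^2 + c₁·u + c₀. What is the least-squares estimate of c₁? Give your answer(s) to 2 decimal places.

Forming MᵀM = [[10114, 1028, 118]; [1028, 118, 14]; [118, 14, 5]] and Mᵀw = [23307, 2411, 276]ᵀ gives MᵀM·[c₂, c₁, c₀]ᵀ = Mᵀw.
Row-reducing yields c₂ = 451279/227238, c₁ = 729049/227238, c₀ = -24664/37873.

c₁ = 3.21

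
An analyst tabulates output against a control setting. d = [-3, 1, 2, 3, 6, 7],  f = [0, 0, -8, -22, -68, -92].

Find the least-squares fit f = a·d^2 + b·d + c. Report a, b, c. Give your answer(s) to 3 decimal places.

a = -1.472, b = -3.294, c = 3.611

The normal equations are: 3876·a + 568·b + 108·c = -7186;  568·a + 108·b + 16·c = -1134;  108·a + 16·b + 6·c = -190.
(Σd^2·d^2 = 3876, Σd^2·d = 568, Σd^2 = 108, Σd·d = 108, Σd = 16, Σ1 = 6, Σd^2·f = -7186, Σd·f = -1134, Σf = -190.)
Inverting the 3×3 Gram matrix, [a, b, c]ᵀ = [-1257/854, -2813/854, 1542/427]ᵀ.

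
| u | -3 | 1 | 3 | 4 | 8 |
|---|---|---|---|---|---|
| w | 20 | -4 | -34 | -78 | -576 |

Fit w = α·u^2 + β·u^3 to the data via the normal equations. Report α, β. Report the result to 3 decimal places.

From the data, Σu^2·u^2 = 4515, Σu^2·u^3 = 33793, Σu^3·u^3 = 267699.
Moment sums: Σu^2·w = -38242, Σu^3·w = -301366.
Eliminating β: 267699·(row 1) − 33793·(row 2) gives 66694136·α = 267699·(-38242) − 33793·(-301366) = -53283920, so α = -6660490/8336767.
Then β = ((-301366) − 33793·(-6660490/8336767))/267699 = -8544448/8336767.

α = -0.799, β = -1.025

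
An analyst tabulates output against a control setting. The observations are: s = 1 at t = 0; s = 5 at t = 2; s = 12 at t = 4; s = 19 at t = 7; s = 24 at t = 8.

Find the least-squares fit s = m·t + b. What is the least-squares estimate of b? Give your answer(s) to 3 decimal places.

The normal system MᵀM·[m, b]ᵀ = Mᵀs is [[133, 21]; [21, 5]]·[m, b]ᵀ = [383, 61]ᵀ.
Eliminating b: 5·(row 1) − 21·(row 2) gives 224·m = 5·383 − 21·61 = 634, so m = 317/112.
Then b = (61 − 21·(317/112))/5 = 5/16.

b = 0.313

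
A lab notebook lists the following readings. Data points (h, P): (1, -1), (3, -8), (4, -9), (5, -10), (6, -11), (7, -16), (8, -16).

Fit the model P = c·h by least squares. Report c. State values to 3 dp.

c = -2.085

Entries of MᵀM: Σh·h = 200.
And Σh·P = -417.
Normal equations: [[200]]·[c]ᵀ = [-417]ᵀ.
c = (-417)/200 = -2.085.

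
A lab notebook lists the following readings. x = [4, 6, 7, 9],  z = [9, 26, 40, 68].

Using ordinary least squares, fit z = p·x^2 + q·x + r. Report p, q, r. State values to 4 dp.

Compute the Gram sums: Σx^2·x^2 = 10514, Σx^2·x = 1352, Σx^2 = 182, Σx·x = 182, Σx = 26, Σ1 = 4.
For Mᵀz: Σx^2·z = 8548, Σx·z = 1084, Σz = 143.
So MᵀM·[p, q, r]ᵀ = Mᵀz: [[10514, 1352, 182]; [1352, 182, 26]; [182, 26, 4]]·[p, q, r]ᵀ = [8548, 1084, 143]ᵀ.
Solving the 3×3 system (Gaussian elimination) gives p = 11/12, q = -5/156, r = -23/4.

p = 0.9167, q = -0.0321, r = -5.7500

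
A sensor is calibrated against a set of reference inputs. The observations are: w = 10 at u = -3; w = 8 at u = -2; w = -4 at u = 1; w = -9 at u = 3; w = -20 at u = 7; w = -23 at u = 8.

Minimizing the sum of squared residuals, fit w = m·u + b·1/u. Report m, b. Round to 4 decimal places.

With design matrix X, XᵀX = [[136, 6]; [6, 42569/28224]] and Xᵀw = [-401, -3371/168]ᵀ.
det = 136·(42569/28224) − 6² = 596665/3528.
m = ((-401)·(42569/28224) − 6·(-3371/168))/(596665/3528) = -13672201/4773320; b = (136·(-3371/168) − 6·(-401))/(596665/3528) = -1139208/596665.

m = -2.8643, b = -1.9093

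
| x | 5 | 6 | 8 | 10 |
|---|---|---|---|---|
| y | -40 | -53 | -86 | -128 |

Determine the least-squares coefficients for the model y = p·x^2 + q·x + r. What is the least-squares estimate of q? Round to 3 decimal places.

MᵀM·[p, q, r]ᵀ = Mᵀy reads: 16017·p + 1853·q + 225·r = -21212;  1853·p + 225·q + 29·r = -2486;  225·p + 29·q + 4·r = -307.
Row-reducing yields p = -905/796, q = -439/796, r = -1751/199.

q = -0.552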